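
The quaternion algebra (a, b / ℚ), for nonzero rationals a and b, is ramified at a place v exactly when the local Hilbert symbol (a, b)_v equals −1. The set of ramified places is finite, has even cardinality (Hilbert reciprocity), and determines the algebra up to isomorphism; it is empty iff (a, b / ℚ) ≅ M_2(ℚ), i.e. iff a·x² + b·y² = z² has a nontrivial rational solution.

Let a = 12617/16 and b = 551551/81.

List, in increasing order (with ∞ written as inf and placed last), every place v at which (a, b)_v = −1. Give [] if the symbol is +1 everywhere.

Mod squares: a ≡ 12617, b ≡ 551551. Check v ∈ {∞, 2, 3, 7, 11, 13, 19, 29, 31, 37}.
v=31: a=31^1·(≡8), b=31^0·(≡13) mod 31; (8|31)=+1, (13|31)=-1; (−1)^{1·0·15}·(+1)^0·(-1)^1 = -1.
v=11: a=11^1·(≡5), b=11^1·(≡9) mod 11; (5|11)=+1, (9|11)=+1; (−1)^{1·1·5}·(+1)^1·(+1)^1 = -1.
v=19: a=19^0·(≡6), b=19^1·(≡7) mod 19; (6|19)=+1, (7|19)=+1; (−1)^{0·1·9}·(+1)^1·(+1)^0 = +1.
v=∞: 12617 > 0 and 551551 > 0  ⇒  (a,b)_∞ = +1.
v=29: a=29^0·(≡11), b=29^1·(≡25) mod 29; (11|29)=-1, (25|29)=+1; (−1)^{0·1·14}·(-1)^1·(+1)^0 = -1.
v=37: a=37^1·(≡19), b=37^0·(≡20) mod 37; (19|37)=-1, (20|37)=-1; (−1)^{1·0·18}·(-1)^0·(-1)^1 = -1.
v=7: a=7^0·(≡5), b=7^1·(≡2) mod 7; (5|7)=-1, (2|7)=+1; (−1)^{0·1·3}·(-1)^1·(+1)^0 = -1.
v=13: a=13^0·(≡11), b=13^1·(≡7) mod 13; (11|13)=-1, (7|13)=-1; (−1)^{0·1·6}·(-1)^1·(-1)^0 = -1.
v=3: a=3^0·(≡2), b=3^-4·(≡1) mod 3; (2|3)=-1, (1|3)=+1; (−1)^{0·-4·1}·(-1)^-4·(+1)^0 = +1.
v=2: v_2(a)=-4, v_2(b)=0; units ≡ 1, 7 (mod 8); ε·ε+αω+βω = 0·1+-4·0+0·0 ≡ 0  ⇒  (a,b)_2 = +1.
|Ram(12617, 551551)| = 6, even; anisotropic at {7, 11, 13, 29, 31, 37}.

[7, 11, 13, 29, 31, 37]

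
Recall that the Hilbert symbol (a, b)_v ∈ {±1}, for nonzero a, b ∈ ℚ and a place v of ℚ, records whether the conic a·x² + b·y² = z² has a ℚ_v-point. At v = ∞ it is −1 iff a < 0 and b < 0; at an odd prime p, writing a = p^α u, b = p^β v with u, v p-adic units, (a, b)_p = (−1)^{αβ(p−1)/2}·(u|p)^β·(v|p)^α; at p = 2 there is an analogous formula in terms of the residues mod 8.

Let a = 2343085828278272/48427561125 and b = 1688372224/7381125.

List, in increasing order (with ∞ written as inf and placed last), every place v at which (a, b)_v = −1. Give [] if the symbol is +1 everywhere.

[2, 5, 7, 23]

(a, b) ≡ (336490, 168245) mod (ℚ^×)²; places V = {2, 3, 5, 7, 11, 17, 19, 23, ∞}.
(a,b)_11: α=1, u≡10; β=1, v≡4 (mod 11); (10|11)=-1, (4|11)=+1; sign (−1)^1·-1^1·+1^1 = +1.
(a,b)_5: α=-3, u≡3; β=-3, v≡1 (mod 5); (3|5)=-1, (1|5)=+1; sign (−1)^0·-1^-3·+1^-3 = -1.
(a,b)_2: α=11, β=10; u≡5, v≡5 (mod 8); ε(u)ε(v)=0·0, αω(v)=11·1, βω(u)=10·1; sum ≡ 1  ⇒  -1.
(a,b)_∞: sgn(336490)=+, sgn(168245)=+, so +1.
(a,b)_7: α=7, u≡2; β=3, v≡1 (mod 7); (2|7)=+1, (1|7)=+1; sign (−1)^1·+1^3·+1^7 = -1.
(a,b)_3: α=-18, u≡1; β=-10, v≡2 (mod 3); (1|3)=+1, (2|3)=-1; sign (−1)^0·+1^-10·-1^-18 = +1.
(a,b)_19: α=1, u≡8; β=1, v≡9 (mod 19); (8|19)=-1, (9|19)=+1; sign (−1)^1·-1^1·+1^1 = +1.
(a,b)_17: α=2, u≡8; β=0, v≡16 (mod 17); (8|17)=+1, (16|17)=+1; sign (−1)^0·+1^0·+1^2 = +1.
(a,b)_23: α=1, u≡18; β=1, v≡4 (mod 23); (18|23)=+1, (4|23)=+1; sign (−1)^1·+1^1·+1^1 = -1.
Ram(336490, 168245) = {2, 5, 7, 23}; no ℚ_2-point on the conic.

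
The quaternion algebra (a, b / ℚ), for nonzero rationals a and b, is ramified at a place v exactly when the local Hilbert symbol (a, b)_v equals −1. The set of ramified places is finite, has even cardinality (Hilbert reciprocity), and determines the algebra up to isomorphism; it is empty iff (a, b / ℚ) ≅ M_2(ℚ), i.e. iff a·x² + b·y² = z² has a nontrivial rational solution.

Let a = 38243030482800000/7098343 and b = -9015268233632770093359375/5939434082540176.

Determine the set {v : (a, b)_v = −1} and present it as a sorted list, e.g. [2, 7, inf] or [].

[3, 7]

(a, b) ≡ (10010, -231) mod (ℚ^×)²; places V = {2, 3, 5, 7, 11, 13, 17, 19, 31, 53, ∞}.
(a,b)_5: α=5, u≡2; β=8, v≡1 (mod 5); (2|5)=-1, (1|5)=+1; sign (−1)^0·-1^8·+1^5 = +1.
(a,b)_11: α=1, u≡7; β=1, v≡5 (mod 11); (7|11)=-1, (5|11)=+1; sign (−1)^1·-1^1·+1^1 = +1.
(a,b)_31: α=0, u≡2; β=2, v≡12 (mod 31); (2|31)=+1, (12|31)=-1; sign (−1)^0·+1^2·-1^0 = +1.
(a,b)_19: α=-2, u≡7; β=-6, v≡6 (mod 19); (7|19)=+1, (6|19)=+1; sign (−1)^0·+1^-6·+1^-2 = +1.
(a,b)_13: α=5, u≡10; β=8, v≡10 (mod 13); (10|13)=+1, (10|13)=+1; sign (−1)^0·+1^8·+1^5 = +1.
(a,b)_7: α=-1, u≡4; β=3, v≡1 (mod 7); (4|7)=+1, (1|7)=+1; sign (−1)^1·+1^3·+1^-1 = -1.
(a,b)_2: α=7, β=-4; u≡5, v≡1 (mod 8); ε(u)ε(v)=0·0, αω(v)=7·0, βω(u)=-4·1; sum ≡ 0  ⇒  +1.
(a,b)_17: α=2, u≡11; β=2, v≡14 (mod 17); (11|17)=-1, (14|17)=-1; sign (−1)^0·-1^2·-1^2 = +1.
(a,b)_∞: sgn(10010)=+, sgn(-231)=−, so +1.
(a,b)_53: α=-2, u≡16; β=-4, v≡31 (mod 53); (16|53)=+1, (31|53)=-1; sign (−1)^0·+1^-4·-1^-2 = +1.
(a,b)_3: α=4, u≡2; β=3, v≡1 (mod 3); (2|3)=-1, (1|3)=+1; sign (−1)^0·-1^3·+1^4 = -1.
(10010, -231 / ℚ) ramifies at {3, 7}: a division algebra.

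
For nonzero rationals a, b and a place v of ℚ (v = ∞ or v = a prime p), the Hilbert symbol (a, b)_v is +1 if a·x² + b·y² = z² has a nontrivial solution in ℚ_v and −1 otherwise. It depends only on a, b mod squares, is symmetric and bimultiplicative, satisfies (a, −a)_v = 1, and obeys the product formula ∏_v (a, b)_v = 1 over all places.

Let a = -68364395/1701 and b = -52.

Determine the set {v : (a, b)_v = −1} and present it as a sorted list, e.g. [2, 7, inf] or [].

[3, 5, 23, inf]

Mod squares: a ≡ -41055, b ≡ -13. Check v ∈ {∞, 2, 3, 5, 7, 11, 13, 17, 23}.
v=5: a=5^1·(≡1), b=5^0·(≡3) mod 5; (1|5)=+1, (3|5)=-1; (−1)^{1·0·2}·(+1)^0·(-1)^1 = -1.
v=13: a=13^0·(≡4), b=13^1·(≡9) mod 13; (4|13)=+1, (9|13)=+1; (−1)^{0·1·6}·(+1)^1·(+1)^0 = +1.
v=11: a=11^2·(≡6), b=11^0·(≡3) mod 11; (6|11)=-1, (3|11)=+1; (−1)^{2·0·5}·(-1)^0·(+1)^2 = +1.
v=3: a=3^-5·(≡1), b=3^0·(≡2) mod 3; (1|3)=+1, (2|3)=-1; (−1)^{-5·0·1}·(+1)^0·(-1)^-5 = -1.
v=7: a=7^-1·(≡4), b=7^0·(≡4) mod 7; (4|7)=+1, (4|7)=+1; (−1)^{-1·0·3}·(+1)^0·(+1)^-1 = +1.
v=17: a=17^3·(≡8), b=17^0·(≡16) mod 17; (8|17)=+1, (16|17)=+1; (−1)^{3·0·8}·(+1)^0·(+1)^3 = +1.
v=23: a=23^1·(≡6), b=23^0·(≡17) mod 23; (6|23)=+1, (17|23)=-1; (−1)^{1·0·11}·(+1)^0·(-1)^1 = -1.
v=2: v_2(a)=0, v_2(b)=2; units ≡ 1, 3 (mod 8); ε·ε+αω+βω = 0·1+0·1+2·0 ≡ 0  ⇒  (a,b)_2 = +1.
v=∞: -41055 < 0 and -13 < 0  ⇒  (a,b)_∞ = -1.
(-41055, -13 / ℚ) ramifies at {3, 5, 23, ∞}: a division algebra.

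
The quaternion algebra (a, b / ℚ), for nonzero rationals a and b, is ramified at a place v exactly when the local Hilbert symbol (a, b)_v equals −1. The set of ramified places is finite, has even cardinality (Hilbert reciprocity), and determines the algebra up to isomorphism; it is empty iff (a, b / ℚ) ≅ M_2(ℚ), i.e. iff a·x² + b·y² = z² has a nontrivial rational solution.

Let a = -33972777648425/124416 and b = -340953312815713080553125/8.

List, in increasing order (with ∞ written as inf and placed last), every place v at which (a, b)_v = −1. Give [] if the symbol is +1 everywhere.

(a, b) ≡ (-231942, -26970) mod (ℚ^×)²; places V = {2, 3, 5, 7, 11, 29, 31, 43, ∞}.
(a,b)_5: α=2, u≡3; β=5, v≡1 (mod 5); (3|5)=-1, (1|5)=+1; sign (−1)^0·-1^5·+1^2 = -1.
(a,b)_31: α=1, u≡16; β=3, v≡21 (mod 31); (16|31)=+1, (21|31)=-1; sign (−1)^1·+1^3·-1^1 = +1.
(a,b)_3: α=-5, u≡2; β=1, v≡1 (mod 3); (2|3)=-1, (1|3)=+1; sign (−1)^1·-1^1·+1^-5 = +1.
(a,b)_2: α=-9, β=-3; u≡5, v≡3 (mod 8); ε(u)ε(v)=0·1, αω(v)=-9·1, βω(u)=-3·1; sum ≡ 0  ⇒  +1.
(a,b)_11: α=4, u≡1; β=4, v≡6 (mod 11); (1|11)=+1, (6|11)=-1; sign (−1)^0·+1^4·-1^4 = +1.
(a,b)_7: α=4, u≡3; β=0, v≡1 (mod 7); (3|7)=-1, (1|7)=+1; sign (−1)^0·-1^0·+1^4 = +1.
(a,b)_43: α=1, u≡13; β=4, v≡39 (mod 43); (13|43)=+1, (39|43)=-1; sign (−1)^0·+1^4·-1^1 = -1.
(a,b)_∞: sgn(-231942)=−, sgn(-26970)=−, so -1.
(a,b)_29: α=1, u≡13; β=3, v≡2 (mod 29); (13|29)=+1, (2|29)=-1; sign (−1)^0·+1^3·-1^1 = -1.
Ram(-231942, -26970) = {5, 29, 43, ∞}; no ℚ_5-point on the conic.

[5, 29, 43, inf]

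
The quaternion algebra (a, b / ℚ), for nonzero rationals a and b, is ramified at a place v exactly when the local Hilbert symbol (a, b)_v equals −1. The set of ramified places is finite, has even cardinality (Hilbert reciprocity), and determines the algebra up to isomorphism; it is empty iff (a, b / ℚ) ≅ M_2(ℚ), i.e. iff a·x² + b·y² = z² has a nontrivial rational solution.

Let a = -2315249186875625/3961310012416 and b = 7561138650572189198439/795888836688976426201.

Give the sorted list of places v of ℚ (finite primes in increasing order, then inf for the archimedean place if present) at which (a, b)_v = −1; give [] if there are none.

Mod squares: a ≡ -209, b ≡ 231. Check v ∈ {∞, 2, 3, 5, 7, 11, 13, 19, 23, 37, 41}.
v=5: a=5^4·(≡4), b=5^0·(≡4) mod 5; (4|5)=+1, (4|5)=+1; (−1)^{4·0·2}·(+1)^0·(+1)^4 = +1.
v=13: a=13^2·(≡10), b=13^-2·(≡12) mod 13; (10|13)=+1, (12|13)=+1; (−1)^{2·-2·6}·(+1)^-2·(+1)^2 = +1.
v=37: a=37^-2·(≡32), b=37^-4·(≡26) mod 37; (32|37)=-1, (26|37)=+1; (−1)^{-2·-4·18}·(-1)^-4·(+1)^-2 = +1.
v=11: a=11^3·(≡5), b=11^7·(≡7) mod 11; (5|11)=+1, (7|11)=-1; (−1)^{3·7·5}·(+1)^7·(-1)^3 = +1.
v=3: a=3^0·(≡1), b=3^11·(≡2) mod 3; (1|3)=+1, (2|3)=-1; (−1)^{0·11·1}·(+1)^11·(-1)^0 = +1.
v=∞: -209 < 0 and 231 > 0  ⇒  (a,b)_∞ = +1.
v=23: a=23^0·(≡19), b=23^-2·(≡18) mod 23; (19|23)=-1, (18|23)=+1; (−1)^{0·-2·11}·(-1)^-2·(+1)^0 = +1.
v=41: a=41^-4·(≡8), b=41^-6·(≡38) mod 41; (8|41)=+1, (38|41)=-1; (−1)^{-4·-6·20}·(+1)^-6·(-1)^-4 = +1.
v=2: v_2(a)=-10, v_2(b)=0; units ≡ 7, 7 (mod 8); ε·ε+αω+βω = 1·1+-10·0+0·0 ≡ 1  ⇒  (a,b)_2 = -1.
v=19: a=19^3·(≡18), b=19^4·(≡8) mod 19; (18|19)=-1, (8|19)=-1; (−1)^{3·4·9}·(-1)^4·(-1)^3 = -1.
v=7: a=7^4·(≡2), b=7^5·(≡5) mod 7; (2|7)=+1, (5|7)=-1; (−1)^{4·5·3}·(+1)^5·(-1)^4 = +1.
Ram(-209, 231) = {2, 19}; no ℚ_2-point on the conic.

[2, 19]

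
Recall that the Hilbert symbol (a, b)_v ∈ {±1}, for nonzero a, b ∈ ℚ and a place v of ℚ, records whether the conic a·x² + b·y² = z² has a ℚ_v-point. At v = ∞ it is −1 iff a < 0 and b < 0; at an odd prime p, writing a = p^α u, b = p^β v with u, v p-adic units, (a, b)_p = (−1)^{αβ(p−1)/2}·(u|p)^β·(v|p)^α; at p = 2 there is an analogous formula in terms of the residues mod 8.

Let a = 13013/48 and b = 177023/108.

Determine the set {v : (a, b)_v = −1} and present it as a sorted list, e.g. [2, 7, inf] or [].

Mod squares: a ≡ 231, b ≡ 4389. Check v ∈ {∞, 2, 3, 7, 11, 13, 19}.
v=11: a=11^1·(≡7), b=11^3·(≡5) mod 11; (7|11)=-1, (5|11)=+1; (−1)^{1·3·5}·(-1)^3·(+1)^1 = +1.
v=13: a=13^2·(≡10), b=13^0·(≡7) mod 13; (10|13)=+1, (7|13)=-1; (−1)^{2·0·6}·(+1)^0·(-1)^2 = +1.
v=∞: 231 > 0 and 4389 > 0  ⇒  (a,b)_∞ = +1.
v=2: v_2(a)=-4, v_2(b)=-2; units ≡ 7, 5 (mod 8); ε·ε+αω+βω = 1·0+-4·1+-2·0 ≡ 0  ⇒  (a,b)_2 = +1.
v=7: a=7^1·(≡3), b=7^1·(≡4) mod 7; (3|7)=-1, (4|7)=+1; (−1)^{1·1·3}·(-1)^1·(+1)^1 = +1.
v=3: a=3^-1·(≡2), b=3^-3·(≡2) mod 3; (2|3)=-1, (2|3)=-1; (−1)^{-1·-3·1}·(-1)^-3·(-1)^-1 = -1.
v=19: a=19^0·(≡15), b=19^1·(≡2) mod 19; (15|19)=-1, (2|19)=-1; (−1)^{0·1·9}·(-1)^1·(-1)^0 = -1.
Ram(231, 4389) = {3, 19}; no ℚ_3-point on the conic.

[3, 19]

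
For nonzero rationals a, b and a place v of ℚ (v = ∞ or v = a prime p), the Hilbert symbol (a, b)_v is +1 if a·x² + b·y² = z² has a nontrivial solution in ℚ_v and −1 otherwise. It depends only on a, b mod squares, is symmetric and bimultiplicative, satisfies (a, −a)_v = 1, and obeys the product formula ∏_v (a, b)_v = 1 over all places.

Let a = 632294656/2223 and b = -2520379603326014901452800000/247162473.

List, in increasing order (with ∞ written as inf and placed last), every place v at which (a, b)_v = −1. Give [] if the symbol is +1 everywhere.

Mod squares: a ≡ 1153243, b ≡ -2465. Check v ∈ {∞, 2, 3, 5, 7, 13, 17, 19, 23, 29, 31, 41}.
v=7: a=7^1·(≡1), b=7^4·(≡5) mod 7; (1|7)=+1, (5|7)=-1; (−1)^{1·4·3}·(+1)^4·(-1)^1 = -1.
v=31: a=31^0·(≡11), b=31^-2·(≡17) mod 31; (11|31)=-1, (17|31)=-1; (−1)^{0·-2·15}·(-1)^-2·(-1)^0 = +1.
v=5: a=5^0·(≡2), b=5^5·(≡3) mod 5; (2|5)=-1, (3|5)=-1; (−1)^{0·5·2}·(-1)^5·(-1)^0 = -1.
v=23: a=23^3·(≡13), b=23^0·(≡5) mod 23; (13|23)=+1, (5|23)=-1; (−1)^{3·0·11}·(+1)^0·(-1)^3 = -1.
v=17: a=17^0·(≡3), b=17^-1·(≡1) mod 17; (3|17)=-1, (1|17)=+1; (−1)^{0·-1·8}·(-1)^-1·(+1)^0 = -1.
v=19: a=19^-1·(≡7), b=19^2·(≡1) mod 19; (7|19)=+1, (1|19)=+1; (−1)^{-1·2·9}·(+1)^2·(+1)^-1 = +1.
v=41: a=41^0·(≡4), b=41^-2·(≡32) mod 41; (4|41)=+1, (32|41)=+1; (−1)^{0·-2·20}·(+1)^-2·(+1)^0 = +1.
v=3: a=3^-2·(≡1), b=3^-2·(≡1) mod 3; (1|3)=+1, (1|3)=+1; (−1)^{-2·-2·1}·(+1)^-2·(+1)^-2 = +1.
v=29: a=29^1·(≡27), b=29^5·(≡18) mod 29; (27|29)=-1, (18|29)=-1; (−1)^{1·5·14}·(-1)^5·(-1)^1 = +1.
v=2: v_2(a)=8, v_2(b)=28; units ≡ 3, 7 (mod 8); ε·ε+αω+βω = 1·1+8·0+28·1 ≡ 1  ⇒  (a,b)_2 = -1.
v=∞: 1153243 > 0 and -2465 < 0  ⇒  (a,b)_∞ = +1.
v=13: a=13^-1·(≡3), b=13^2·(≡8) mod 13; (3|13)=+1, (8|13)=-1; (−1)^{-1·2·6}·(+1)^2·(-1)^-1 = -1.
|Ram(1153243, -2465)| = 6, even; anisotropic at {2, 5, 7, 13, 17, 23}.

[2, 5, 7, 13, 17, 23]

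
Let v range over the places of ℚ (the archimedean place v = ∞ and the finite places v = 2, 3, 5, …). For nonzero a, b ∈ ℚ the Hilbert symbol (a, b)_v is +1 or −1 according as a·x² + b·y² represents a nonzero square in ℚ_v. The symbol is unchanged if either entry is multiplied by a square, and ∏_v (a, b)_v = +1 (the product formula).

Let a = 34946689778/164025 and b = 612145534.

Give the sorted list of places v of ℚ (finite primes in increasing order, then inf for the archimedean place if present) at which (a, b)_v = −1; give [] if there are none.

[7, 13]

Mod squares: a ≡ 3458, b ≡ 286. Check v ∈ {∞, 2, 3, 5, 7, 11, 13, 17, 19}.
v=3: a=3^-8·(≡2), b=3^0·(≡1) mod 3; (2|3)=-1, (1|3)=+1; (−1)^{-8·0·1}·(-1)^0·(+1)^-8 = +1.
v=∞: 3458 > 0 and 286 > 0  ⇒  (a,b)_∞ = +1.
v=17: a=17^4·(≡11), b=17^0·(≡14) mod 17; (11|17)=-1, (14|17)=-1; (−1)^{4·0·8}·(-1)^0·(-1)^4 = +1.
v=11: a=11^2·(≡9), b=11^3·(≡4) mod 11; (9|11)=+1, (4|11)=+1; (−1)^{2·3·5}·(+1)^3·(+1)^2 = +1.
v=19: a=19^1·(≡11), b=19^2·(≡1) mod 19; (11|19)=+1, (1|19)=+1; (−1)^{1·2·9}·(+1)^2·(+1)^1 = +1.
v=7: a=7^1·(≡4), b=7^2·(≡6) mod 7; (4|7)=+1, (6|7)=-1; (−1)^{1·2·3}·(+1)^2·(-1)^1 = -1.
v=13: a=13^1·(≡2), b=13^1·(≡12) mod 13; (2|13)=-1, (12|13)=+1; (−1)^{1·1·6}·(-1)^1·(+1)^1 = -1.
v=5: a=5^-2·(≡3), b=5^0·(≡4) mod 5; (3|5)=-1, (4|5)=+1; (−1)^{-2·0·2}·(-1)^0·(+1)^-2 = +1.
v=2: v_2(a)=1, v_2(b)=1; units ≡ 1, 7 (mod 8); ε·ε+αω+βω = 0·1+1·0+1·0 ≡ 0  ⇒  (a,b)_2 = +1.
Ram(3458, 286) = {7, 13}; no ℚ_7-point on the conic.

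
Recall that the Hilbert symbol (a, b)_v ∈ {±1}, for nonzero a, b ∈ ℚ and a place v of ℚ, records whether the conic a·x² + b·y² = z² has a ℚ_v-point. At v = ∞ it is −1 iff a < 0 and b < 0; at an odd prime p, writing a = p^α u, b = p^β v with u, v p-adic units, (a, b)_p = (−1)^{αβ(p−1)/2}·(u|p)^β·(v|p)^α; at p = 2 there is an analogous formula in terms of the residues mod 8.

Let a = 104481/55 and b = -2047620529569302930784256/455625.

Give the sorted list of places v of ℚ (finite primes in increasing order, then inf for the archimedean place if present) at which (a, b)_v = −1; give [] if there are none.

[2, 19]

(a, b) ≡ (638495, -3958669) mod (ℚ^×)²; places V = {2, 3, 5, 11, 13, 19, 31, 47, ∞}.
(a,b)_3: α=2, u≡2; β=-6, v≡2 (mod 3); (2|3)=-1, (2|3)=-1; sign (−1)^0·-1^-6·-1^2 = +1.
(a,b)_5: α=-1, u≡1; β=-4, v≡1 (mod 5); (1|5)=+1, (1|5)=+1; sign (−1)^0·+1^-4·+1^-1 = +1.
(a,b)_2: α=0, β=18; u≡7, v≡3 (mod 8); ε(u)ε(v)=1·1, αω(v)=0·1, βω(u)=18·0; sum ≡ 1  ⇒  -1.
(a,b)_∞: sgn(638495)=+, sgn(-3958669)=−, so +1.
(a,b)_47: α=1, u≡37; β=3, v≡41 (mod 47); (37|47)=+1, (41|47)=-1; sign (−1)^1·+1^3·-1^1 = +1.
(a,b)_31: α=0, u≡25; β=1, v≡21 (mod 31); (25|31)=+1, (21|31)=-1; sign (−1)^0·+1^1·-1^0 = +1.
(a,b)_19: α=1, u≡15; β=3, v≡10 (mod 19); (15|19)=-1, (10|19)=-1; sign (−1)^1·-1^3·-1^1 = -1.
(a,b)_13: α=1, u≡1; β=3, v≡9 (mod 13); (1|13)=+1, (9|13)=+1; sign (−1)^0·+1^3·+1^1 = +1.
(a,b)_11: α=-1, u≡5; β=5, v≡2 (mod 11); (5|11)=+1, (2|11)=-1; sign (−1)^1·+1^5·-1^-1 = +1.
(638495, -3958669 / ℚ) ramifies at {2, 19}: a division algebra.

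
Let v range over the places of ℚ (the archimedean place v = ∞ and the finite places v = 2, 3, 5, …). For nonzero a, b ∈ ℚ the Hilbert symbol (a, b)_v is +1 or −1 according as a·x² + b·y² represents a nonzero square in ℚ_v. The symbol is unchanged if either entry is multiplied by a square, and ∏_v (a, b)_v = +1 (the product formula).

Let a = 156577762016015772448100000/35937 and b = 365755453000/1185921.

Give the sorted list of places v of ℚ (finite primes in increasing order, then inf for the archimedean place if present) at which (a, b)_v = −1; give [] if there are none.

[2, 19, 29, 31]

Mod squares: a ≡ 71095530, b ≡ 206770. Check v ∈ {∞, 2, 3, 5, 7, 11, 17, 19, 23, 29, 31}.
v=19: a=19^3·(≡13), b=19^2·(≡12) mod 19; (13|19)=-1, (12|19)=-1; (−1)^{3·2·9}·(-1)^2·(-1)^3 = -1.
v=31: a=31^4·(≡3), b=31^1·(≡28) mod 31; (3|31)=-1, (28|31)=+1; (−1)^{4·1·15}·(-1)^1·(+1)^4 = -1.
v=11: a=11^-3·(≡3), b=11^-4·(≡9) mod 11; (3|11)=+1, (9|11)=+1; (−1)^{-3·-4·5}·(+1)^-4·(+1)^-3 = +1.
v=2: v_2(a)=5, v_2(b)=3; units ≡ 5, 1 (mod 8); ε·ε+αω+βω = 0·0+5·0+3·1 ≡ 1  ⇒  (a,b)_2 = -1.
v=3: a=3^-3·(≡1), b=3^-4·(≡1) mod 3; (1|3)=+1, (1|3)=+1; (−1)^{-3·-4·1}·(+1)^-4·(+1)^-3 = +1.
v=17: a=17^1·(≡6), b=17^0·(≡1) mod 17; (6|17)=-1, (1|17)=+1; (−1)^{1·0·8}·(-1)^0·(+1)^1 = +1.
v=7: a=7^2·(≡4), b=7^2·(≡2) mod 7; (4|7)=+1, (2|7)=+1; (−1)^{2·2·3}·(+1)^2·(+1)^2 = +1.
v=5: a=5^5·(≡1), b=5^3·(≡4) mod 5; (1|5)=+1, (4|5)=+1; (−1)^{5·3·2}·(+1)^3·(+1)^5 = +1.
v=29: a=29^3·(≡17), b=29^1·(≡7) mod 29; (17|29)=-1, (7|29)=+1; (−1)^{3·1·14}·(-1)^1·(+1)^3 = -1.
v=∞: 71095530 > 0 and 206770 > 0  ⇒  (a,b)_∞ = +1.
v=23: a=23^3·(≡12), b=23^1·(≡5) mod 23; (12|23)=+1, (5|23)=-1; (−1)^{3·1·11}·(+1)^1·(-1)^3 = +1.
(71095530, 206770 / ℚ) ramifies at {2, 19, 29, 31}: a division algebra.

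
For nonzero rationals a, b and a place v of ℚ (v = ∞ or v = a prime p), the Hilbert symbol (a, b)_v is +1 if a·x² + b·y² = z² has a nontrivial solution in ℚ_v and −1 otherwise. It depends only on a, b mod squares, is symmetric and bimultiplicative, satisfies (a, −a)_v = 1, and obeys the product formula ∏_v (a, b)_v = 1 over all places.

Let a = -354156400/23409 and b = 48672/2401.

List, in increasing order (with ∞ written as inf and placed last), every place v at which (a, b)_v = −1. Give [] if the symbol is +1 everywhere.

[]

Mod squares: a ≡ -31, b ≡ 2. Check v ∈ {∞, 2, 3, 5, 7, 13, 17, 31}.
v=∞: -31 < 0 and 2 > 0  ⇒  (a,b)_∞ = +1.
v=5: a=5^2·(≡1), b=5^0·(≡2) mod 5; (1|5)=+1, (2|5)=-1; (−1)^{2·0·2}·(+1)^0·(-1)^2 = +1.
v=2: v_2(a)=4, v_2(b)=5; units ≡ 1, 1 (mod 8); ε·ε+αω+βω = 0·0+4·0+5·0 ≡ 0  ⇒  (a,b)_2 = +1.
v=3: a=3^-4·(≡2), b=3^2·(≡2) mod 3; (2|3)=-1, (2|3)=-1; (−1)^{-4·2·1}·(-1)^2·(-1)^-4 = +1.
v=7: a=7^0·(≡4), b=7^-4·(≡1) mod 7; (4|7)=+1, (1|7)=+1; (−1)^{0·-4·3}·(+1)^-4·(+1)^0 = +1.
v=31: a=31^1·(≡23), b=31^0·(≡9) mod 31; (23|31)=-1, (9|31)=+1; (−1)^{1·0·15}·(-1)^0·(+1)^1 = +1.
v=13: a=13^4·(≡6), b=13^2·(≡6) mod 13; (6|13)=-1, (6|13)=-1; (−1)^{4·2·6}·(-1)^2·(-1)^4 = +1.
v=17: a=17^-2·(≡6), b=17^0·(≡13) mod 17; (6|17)=-1, (13|17)=+1; (−1)^{-2·0·8}·(-1)^0·(+1)^-2 = +1.
Ram(a, b) = ∅: the form -31·x² + 2·y² − z² is isotropic over every ℚ_v, so by Hasse–Minkowski it is isotropic over ℚ.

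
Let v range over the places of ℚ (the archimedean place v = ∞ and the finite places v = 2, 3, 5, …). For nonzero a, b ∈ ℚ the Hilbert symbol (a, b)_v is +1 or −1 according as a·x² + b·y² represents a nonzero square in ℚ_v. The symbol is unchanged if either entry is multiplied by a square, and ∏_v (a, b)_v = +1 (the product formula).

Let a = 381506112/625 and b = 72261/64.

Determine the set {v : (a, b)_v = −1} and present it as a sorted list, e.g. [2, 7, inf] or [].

[13, 17, 31, 37]

Mod squares: a ≡ 8177, b ≡ 8029. Check v ∈ {∞, 2, 3, 5, 7, 13, 17, 31, 37}.
v=2: v_2(a)=6, v_2(b)=-6; units ≡ 1, 5 (mod 8); ε·ε+αω+βω = 0·0+6·1+-6·0 ≡ 0  ⇒  (a,b)_2 = +1.
v=13: a=13^1·(≡8), b=13^0·(≡6) mod 13; (8|13)=-1, (6|13)=-1; (−1)^{1·0·6}·(-1)^0·(-1)^1 = -1.
v=7: a=7^0·(≡4), b=7^1·(≡5) mod 7; (4|7)=+1, (5|7)=-1; (−1)^{0·1·3}·(+1)^1·(-1)^0 = +1.
v=37: a=37^1·(≡9), b=37^1·(≡23) mod 37; (9|37)=+1, (23|37)=-1; (−1)^{1·1·18}·(+1)^1·(-1)^1 = -1.
v=3: a=3^6·(≡2), b=3^2·(≡1) mod 3; (2|3)=-1, (1|3)=+1; (−1)^{6·2·1}·(-1)^2·(+1)^6 = +1.
v=5: a=5^-4·(≡2), b=5^0·(≡4) mod 5; (2|5)=-1, (4|5)=+1; (−1)^{-4·0·2}·(-1)^0·(+1)^-4 = +1.
v=31: a=31^0·(≡11), b=31^1·(≡3) mod 31; (11|31)=-1, (3|31)=-1; (−1)^{0·1·15}·(-1)^1·(-1)^0 = -1.
v=17: a=17^1·(≡7), b=17^0·(≡10) mod 17; (7|17)=-1, (10|17)=-1; (−1)^{1·0·8}·(-1)^0·(-1)^1 = -1.
v=∞: 8177 > 0 and 8029 > 0  ⇒  (a,b)_∞ = +1.
Ram(8177, 8029) = {13, 17, 31, 37}; no ℚ_13-point on the conic.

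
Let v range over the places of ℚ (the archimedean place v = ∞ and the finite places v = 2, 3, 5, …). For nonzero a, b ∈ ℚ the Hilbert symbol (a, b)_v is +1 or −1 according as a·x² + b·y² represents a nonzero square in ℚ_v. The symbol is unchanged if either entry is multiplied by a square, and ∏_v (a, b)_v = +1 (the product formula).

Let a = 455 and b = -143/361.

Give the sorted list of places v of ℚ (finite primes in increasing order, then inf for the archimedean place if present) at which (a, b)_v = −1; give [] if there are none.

(a, b) ≡ (455, -143) mod (ℚ^×)²; places V = {2, 5, 7, 11, 13, 19, ∞}.
(a,b)_7: α=1, u≡2; β=0, v≡1 (mod 7); (2|7)=+1, (1|7)=+1; sign (−1)^0·+1^0·+1^1 = +1.
(a,b)_11: α=0, u≡4; β=1, v≡1 (mod 11); (4|11)=+1, (1|11)=+1; sign (−1)^0·+1^1·+1^0 = +1.
(a,b)_19: α=0, u≡18; β=-2, v≡9 (mod 19); (18|19)=-1, (9|19)=+1; sign (−1)^0·-1^-2·+1^0 = +1.
(a,b)_13: α=1, u≡9; β=1, v≡8 (mod 13); (9|13)=+1, (8|13)=-1; sign (−1)^0·+1^1·-1^1 = -1.
(a,b)_∞: sgn(455)=+, sgn(-143)=−, so +1.
(a,b)_2: α=0, β=0; u≡7, v≡1 (mod 8); ε(u)ε(v)=1·0, αω(v)=0·0, βω(u)=0·0; sum ≡ 0  ⇒  +1.
(a,b)_5: α=1, u≡1; β=0, v≡2 (mod 5); (1|5)=+1, (2|5)=-1; sign (−1)^0·+1^0·-1^1 = -1.
|Ram(455, -143)| = 2, even; anisotropic at {5, 13}.

[5, 13]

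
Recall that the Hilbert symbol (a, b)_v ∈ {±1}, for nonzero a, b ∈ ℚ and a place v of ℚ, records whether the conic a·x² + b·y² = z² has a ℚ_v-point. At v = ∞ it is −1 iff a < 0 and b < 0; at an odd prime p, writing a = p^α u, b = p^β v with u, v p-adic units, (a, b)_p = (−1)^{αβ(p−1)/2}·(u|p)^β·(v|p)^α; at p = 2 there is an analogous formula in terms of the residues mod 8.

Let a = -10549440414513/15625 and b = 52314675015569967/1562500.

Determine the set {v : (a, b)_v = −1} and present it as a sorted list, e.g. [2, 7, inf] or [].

(a, b) ≡ (-78793, 143) mod (ℚ^×)²; places V = {2, 3, 5, 7, 11, 13, 19, 29, ∞}.
(a,b)_7: α=2, u≡6; β=2, v≡5 (mod 7); (6|7)=-1, (5|7)=-1; sign (−1)^0·-1^2·-1^2 = +1.
(a,b)_11: α=1, u≡4; β=1, v≡8 (mod 11); (4|11)=+1, (8|11)=-1; sign (−1)^1·+1^1·-1^1 = +1.
(a,b)_5: α=-6, u≡2; β=-8, v≡3 (mod 5); (2|5)=-1, (3|5)=-1; sign (−1)^0·-1^-8·-1^-6 = +1.
(a,b)_19: α=3, u≡2; β=4, v≡2 (mod 19); (2|19)=-1, (2|19)=-1; sign (−1)^0·-1^4·-1^3 = -1.
(a,b)_13: α=1, u≡3; β=1, v≡11 (mod 13); (3|13)=+1, (11|13)=-1; sign (−1)^0·+1^1·-1^1 = -1.
(a,b)_3: α=2, u≡2; β=4, v≡2 (mod 3); (2|3)=-1, (2|3)=-1; sign (−1)^0·-1^4·-1^2 = +1.
(a,b)_29: α=3, u≡28; β=4, v≡2 (mod 29); (28|29)=+1, (2|29)=-1; sign (−1)^0·+1^4·-1^3 = -1.
(a,b)_∞: sgn(-78793)=−, sgn(143)=+, so +1.
(a,b)_2: α=0, β=-2; u≡7, v≡7 (mod 8); ε(u)ε(v)=1·1, αω(v)=0·0, βω(u)=-2·0; sum ≡ 1  ⇒  -1.
(-78793, 143 / ℚ) ramifies at {2, 13, 19, 29}: a division algebra.

[2, 13, 19, 29]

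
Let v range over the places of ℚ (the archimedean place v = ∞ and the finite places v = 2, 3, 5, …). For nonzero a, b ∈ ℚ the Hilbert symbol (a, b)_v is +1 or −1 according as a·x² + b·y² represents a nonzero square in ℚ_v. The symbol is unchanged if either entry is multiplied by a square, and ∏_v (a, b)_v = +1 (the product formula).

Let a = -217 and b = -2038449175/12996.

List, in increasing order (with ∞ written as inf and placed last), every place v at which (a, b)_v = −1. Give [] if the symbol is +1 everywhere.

[31, inf]

Mod squares: a ≡ -217, b ≡ -84847. Check v ∈ {∞, 2, 3, 5, 7, 17, 19, 23, 31}.
v=17: a=17^0·(≡4), b=17^1·(≡12) mod 17; (4|17)=+1, (12|17)=-1; (−1)^{0·1·8}·(+1)^1·(-1)^0 = +1.
v=19: a=19^0·(≡11), b=19^-2·(≡16) mod 19; (11|19)=+1, (16|19)=+1; (−1)^{0·-2·9}·(+1)^-2·(+1)^0 = +1.
v=23: a=23^0·(≡13), b=23^1·(≡21) mod 23; (13|23)=+1, (21|23)=-1; (−1)^{0·1·11}·(+1)^1·(-1)^0 = +1.
v=3: a=3^0·(≡2), b=3^-2·(≡2) mod 3; (2|3)=-1, (2|3)=-1; (−1)^{0·-2·1}·(-1)^-2·(-1)^0 = +1.
v=7: a=7^1·(≡4), b=7^1·(≡6) mod 7; (4|7)=+1, (6|7)=-1; (−1)^{1·1·3}·(+1)^1·(-1)^1 = +1.
v=31: a=31^1·(≡24), b=31^3·(≡21) mod 31; (24|31)=-1, (21|31)=-1; (−1)^{1·3·15}·(-1)^3·(-1)^1 = -1.
v=2: v_2(a)=0, v_2(b)=-2; units ≡ 7, 1 (mod 8); ε·ε+αω+βω = 1·0+0·0+-2·0 ≡ 0  ⇒  (a,b)_2 = +1.
v=∞: -217 < 0 and -84847 < 0  ⇒  (a,b)_∞ = -1.
v=5: a=5^0·(≡3), b=5^2·(≡3) mod 5; (3|5)=-1, (3|5)=-1; (−1)^{0·2·2}·(-1)^2·(-1)^0 = +1.
|Ram(-217, -84847)| = 2, even; anisotropic at {31, ∞}.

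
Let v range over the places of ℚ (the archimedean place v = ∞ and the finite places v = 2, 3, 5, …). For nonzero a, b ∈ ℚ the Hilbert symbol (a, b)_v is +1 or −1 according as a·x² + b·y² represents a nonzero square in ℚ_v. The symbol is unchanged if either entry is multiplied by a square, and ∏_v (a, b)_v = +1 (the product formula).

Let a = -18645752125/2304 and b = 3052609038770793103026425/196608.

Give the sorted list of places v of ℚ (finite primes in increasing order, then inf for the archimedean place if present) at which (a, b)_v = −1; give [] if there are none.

[2, 3, 7, 23]

Mod squares: a ≡ -6163885, b ≡ 136059. Check v ∈ {∞, 2, 3, 5, 7, 11, 13, 19, 23, 31}.
v=3: a=3^-2·(≡2), b=3^-1·(≡2) mod 3; (2|3)=-1, (2|3)=-1; (−1)^{-2·-1·1}·(-1)^-1·(-1)^-2 = -1.
v=19: a=19^1·(≡8), b=19^3·(≡4) mod 19; (8|19)=-1, (4|19)=+1; (−1)^{1·3·9}·(-1)^3·(+1)^1 = +1.
v=∞: -6163885 < 0 and 136059 > 0  ⇒  (a,b)_∞ = +1.
v=7: a=7^1·(≡3), b=7^3·(≡6) mod 7; (3|7)=-1, (6|7)=-1; (−1)^{1·3·3}·(-1)^3·(-1)^1 = -1.
v=5: a=5^3·(≡2), b=5^2·(≡4) mod 5; (2|5)=-1, (4|5)=+1; (−1)^{3·2·2}·(-1)^2·(+1)^3 = +1.
v=11: a=11^2·(≡1), b=11^7·(≡5) mod 11; (1|11)=+1, (5|11)=+1; (−1)^{2·7·5}·(+1)^7·(+1)^2 = +1.
v=13: a=13^1·(≡12), b=13^2·(≡10) mod 13; (12|13)=+1, (10|13)=+1; (−1)^{1·2·6}·(+1)^2·(+1)^1 = +1.
v=2: v_2(a)=-8, v_2(b)=-16; units ≡ 3, 3 (mod 8); ε·ε+αω+βω = 1·1+-8·1+-16·1 ≡ 1  ⇒  (a,b)_2 = -1.
v=23: a=23^1·(≡3), b=23^2·(≡22) mod 23; (3|23)=+1, (22|23)=-1; (−1)^{1·2·11}·(+1)^2·(-1)^1 = -1.
v=31: a=31^1·(≡23), b=31^3·(≡4) mod 31; (23|31)=-1, (4|31)=+1; (−1)^{1·3·15}·(-1)^3·(+1)^1 = +1.
|Ram(-6163885, 136059)| = 4, even; anisotropic at {2, 3, 7, 23}.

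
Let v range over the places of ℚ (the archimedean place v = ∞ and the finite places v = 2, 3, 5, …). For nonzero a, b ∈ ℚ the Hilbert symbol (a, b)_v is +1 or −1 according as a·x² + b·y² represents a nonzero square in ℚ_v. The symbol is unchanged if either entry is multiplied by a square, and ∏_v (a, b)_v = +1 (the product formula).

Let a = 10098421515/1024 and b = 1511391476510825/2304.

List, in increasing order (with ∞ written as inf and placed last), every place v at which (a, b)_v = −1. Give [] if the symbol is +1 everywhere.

(a, b) ≡ (79235, 17) mod (ℚ^×)²; places V = {2, 3, 5, 7, 13, 17, 23, 53, ∞}.
(a,b)_7: α=2, u≡4; β=2, v≡3 (mod 7); (4|7)=+1, (3|7)=-1; sign (−1)^0·+1^2·-1^2 = +1.
(a,b)_53: α=1, u≡52; β=2, v≡49 (mod 53); (52|53)=+1, (49|53)=+1; sign (−1)^0·+1^2·+1^1 = +1.
(a,b)_17: α=2, u≡9; β=3, v≡1 (mod 17); (9|17)=+1, (1|17)=+1; sign (−1)^0·+1^3·+1^2 = +1.
(a,b)_23: α=1, u≡9; β=2, v≡21 (mod 23); (9|23)=+1, (21|23)=-1; sign (−1)^0·+1^2·-1^1 = -1.
(a,b)_5: α=1, u≡2; β=2, v≡2 (mod 5); (2|5)=-1, (2|5)=-1; sign (−1)^0·-1^2·-1^1 = -1.
(a,b)_3: α=2, u≡2; β=-2, v≡2 (mod 3); (2|3)=-1, (2|3)=-1; sign (−1)^0·-1^-2·-1^2 = +1.
(a,b)_∞: sgn(79235)=+, sgn(17)=+, so +1.
(a,b)_2: α=-10, β=-8; u≡3, v≡1 (mod 8); ε(u)ε(v)=1·0, αω(v)=-10·0, βω(u)=-8·1; sum ≡ 0  ⇒  +1.
(a,b)_13: α=1, u≡11; β=2, v≡4 (mod 13); (11|13)=-1, (4|13)=+1; sign (−1)^0·-1^2·+1^1 = +1.
|Ram(79235, 17)| = 2, even; anisotropic at {5, 23}.

[5, 23]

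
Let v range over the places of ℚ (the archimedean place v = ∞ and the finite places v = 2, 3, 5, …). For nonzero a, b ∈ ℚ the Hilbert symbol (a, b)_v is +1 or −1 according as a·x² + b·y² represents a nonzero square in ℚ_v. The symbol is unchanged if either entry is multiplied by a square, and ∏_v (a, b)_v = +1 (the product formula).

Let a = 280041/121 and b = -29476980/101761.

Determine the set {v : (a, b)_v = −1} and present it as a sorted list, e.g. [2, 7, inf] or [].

(a, b) ≡ (969, -4845) mod (ℚ^×)²; places V = {2, 3, 5, 11, 13, 17, 19, 29, ∞}.
(a,b)_5: α=0, u≡1; β=1, v≡4 (mod 5); (1|5)=+1, (4|5)=+1; sign (−1)^0·+1^1·+1^0 = +1.
(a,b)_17: α=3, u≡3; β=1, v≡8 (mod 17); (3|17)=-1, (8|17)=+1; sign (−1)^0·-1^1·+1^3 = -1.
(a,b)_3: α=1, u≡2; β=3, v≡2 (mod 3); (2|3)=-1, (2|3)=-1; sign (−1)^1·-1^3·-1^1 = -1.
(a,b)_19: α=1, u≡2; β=1, v≡17 (mod 19); (2|19)=-1, (17|19)=+1; sign (−1)^1·-1^1·+1^1 = +1.
(a,b)_13: α=0, u≡2; β=2, v≡4 (mod 13); (2|13)=-1, (4|13)=+1; sign (−1)^0·-1^2·+1^0 = +1.
(a,b)_2: α=0, β=2; u≡1, v≡3 (mod 8); ε(u)ε(v)=0·1, αω(v)=0·1, βω(u)=2·0; sum ≡ 0  ⇒  +1.
(a,b)_∞: sgn(969)=+, sgn(-4845)=−, so +1.
(a,b)_11: α=-2, u≡3; β=-2, v≡10 (mod 11); (3|11)=+1, (10|11)=-1; sign (−1)^0·+1^-2·-1^-2 = +1.
(a,b)_29: α=0, u≡15; β=-2, v≡14 (mod 29); (15|29)=-1, (14|29)=-1; sign (−1)^0·-1^-2·-1^0 = +1.
|Ram(969, -4845)| = 2, even; anisotropic at {3, 17}.

[3, 17]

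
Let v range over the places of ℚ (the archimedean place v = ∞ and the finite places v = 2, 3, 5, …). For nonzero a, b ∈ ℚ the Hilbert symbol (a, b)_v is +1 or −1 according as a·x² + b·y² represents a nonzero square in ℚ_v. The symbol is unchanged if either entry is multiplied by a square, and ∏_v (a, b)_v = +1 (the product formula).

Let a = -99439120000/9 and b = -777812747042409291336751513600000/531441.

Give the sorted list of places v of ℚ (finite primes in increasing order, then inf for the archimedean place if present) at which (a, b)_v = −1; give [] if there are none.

Mod squares: a ≡ -8602, b ≡ -36685. Check v ∈ {∞, 2, 3, 5, 11, 13, 17, 23, 29}.
v=2: v_2(a)=7, v_2(b)=30; units ≡ 3, 3 (mod 8); ε·ε+αω+βω = 1·1+7·1+30·1 ≡ 0  ⇒  (a,b)_2 = +1.
v=∞: -8602 < 0 and -36685 < 0  ⇒  (a,b)_∞ = -1.
v=29: a=29^0·(≡18), b=29^1·(≡17) mod 29; (18|29)=-1, (17|29)=-1; (−1)^{0·1·14}·(-1)^1·(-1)^0 = -1.
v=23: a=23^1·(≡20), b=23^3·(≡15) mod 23; (20|23)=-1, (15|23)=-1; (−1)^{1·3·11}·(-1)^3·(-1)^1 = -1.
v=17: a=17^3·(≡9), b=17^6·(≡2) mod 17; (9|17)=+1, (2|17)=+1; (−1)^{3·6·8}·(+1)^6·(+1)^3 = +1.
v=11: a=11^1·(≡6), b=11^5·(≡4) mod 11; (6|11)=-1, (4|11)=+1; (−1)^{1·5·5}·(-1)^5·(+1)^1 = +1.
v=13: a=13^0·(≡3), b=13^2·(≡12) mod 13; (3|13)=+1, (12|13)=+1; (−1)^{0·2·6}·(+1)^2·(+1)^0 = +1.
v=3: a=3^-2·(≡2), b=3^-12·(≡2) mod 3; (2|3)=-1, (2|3)=-1; (−1)^{-2·-12·1}·(-1)^-12·(-1)^-2 = +1.
v=5: a=5^4·(≡2), b=5^5·(≡3) mod 5; (2|5)=-1, (3|5)=-1; (−1)^{4·5·2}·(-1)^5·(-1)^4 = -1.
(-8602, -36685 / ℚ) ramifies at {5, 23, 29, ∞}: a division algebra.

[5, 23, 29, inf]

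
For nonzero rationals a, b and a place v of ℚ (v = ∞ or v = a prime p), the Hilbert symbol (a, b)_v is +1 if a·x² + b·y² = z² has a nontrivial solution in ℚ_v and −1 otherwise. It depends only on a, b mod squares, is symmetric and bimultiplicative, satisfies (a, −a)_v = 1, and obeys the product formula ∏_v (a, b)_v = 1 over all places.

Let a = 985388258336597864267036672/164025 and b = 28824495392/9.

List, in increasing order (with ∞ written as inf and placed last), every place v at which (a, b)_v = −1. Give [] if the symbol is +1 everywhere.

(a, b) ≡ (1185998, 38258) mod (ℚ^×)²; places V = {2, 3, 5, 7, 11, 31, 37, 47, ∞}.
(a,b)_5: α=-2, u≡2; β=0, v≡3 (mod 5); (2|5)=-1, (3|5)=-1; sign (−1)^0·-1^0·-1^-2 = +1.
(a,b)_37: α=3, u≡33; β=1, v≡18 (mod 37); (33|37)=+1, (18|37)=-1; sign (−1)^0·+1^1·-1^3 = -1.
(a,b)_31: α=5, u≡25; β=2, v≡4 (mod 31); (25|31)=+1, (4|31)=+1; sign (−1)^0·+1^2·+1^5 = +1.
(a,b)_2: α=11, β=5; u≡7, v≡1 (mod 8); ε(u)ε(v)=1·0, αω(v)=11·0, βω(u)=5·0; sum ≡ 0  ⇒  +1.
(a,b)_3: α=-8, u≡2; β=-2, v≡2 (mod 3); (2|3)=-1, (2|3)=-1; sign (−1)^0·-1^-2·-1^-8 = +1.
(a,b)_∞: sgn(1185998)=+, sgn(38258)=+, so +1.
(a,b)_7: α=4, u≡1; β=2, v≡6 (mod 7); (1|7)=+1, (6|7)=-1; sign (−1)^0·+1^2·-1^4 = +1.
(a,b)_47: α=3, u≡14; β=1, v≡39 (mod 47); (14|47)=+1, (39|47)=-1; sign (−1)^1·+1^1·-1^3 = +1.
(a,b)_11: α=3, u≡7; β=1, v≡10 (mod 11); (7|11)=-1, (10|11)=-1; sign (−1)^1·-1^1·-1^3 = -1.
|Ram(1185998, 38258)| = 2, even; anisotropic at {11, 37}.

[11, 37]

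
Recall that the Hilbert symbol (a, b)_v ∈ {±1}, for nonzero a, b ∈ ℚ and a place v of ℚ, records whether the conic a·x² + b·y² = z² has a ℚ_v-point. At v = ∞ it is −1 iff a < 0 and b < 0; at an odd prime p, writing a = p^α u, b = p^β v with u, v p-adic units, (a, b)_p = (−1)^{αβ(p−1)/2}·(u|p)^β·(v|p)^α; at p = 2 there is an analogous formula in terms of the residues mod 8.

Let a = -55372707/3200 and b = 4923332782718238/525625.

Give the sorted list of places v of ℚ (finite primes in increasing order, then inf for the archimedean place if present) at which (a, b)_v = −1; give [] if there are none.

Mod squares: a ≡ -34086, b ≡ 9982. Check v ∈ {∞, 2, 3, 5, 7, 13, 19, 23, 29, 31, 37}.
v=19: a=19^3·(≡5), b=19^2·(≡16) mod 19; (5|19)=+1, (16|19)=+1; (−1)^{3·2·9}·(+1)^2·(+1)^3 = +1.
v=2: v_2(a)=-7, v_2(b)=1; units ≡ 5, 7 (mod 8); ε·ε+αω+βω = 0·1+-7·0+1·1 ≡ 1  ⇒  (a,b)_2 = -1.
v=23: a=23^1·(≡13), b=23^1·(≡14) mod 23; (13|23)=+1, (14|23)=-1; (−1)^{1·1·11}·(+1)^1·(-1)^1 = +1.
v=7: a=7^0·(≡2), b=7^1·(≡6) mod 7; (2|7)=+1, (6|7)=-1; (−1)^{0·1·3}·(+1)^1·(-1)^0 = +1.
v=31: a=31^0·(≡25), b=31^1·(≡26) mod 31; (25|31)=+1, (26|31)=-1; (−1)^{0·1·15}·(+1)^1·(-1)^0 = +1.
v=5: a=5^-2·(≡1), b=5^-4·(≡3) mod 5; (1|5)=+1, (3|5)=-1; (−1)^{-2·-4·2}·(+1)^-4·(-1)^-2 = +1.
v=37: a=37^0·(≡11), b=37^4·(≡32) mod 37; (11|37)=+1, (32|37)=-1; (−1)^{0·4·18}·(+1)^4·(-1)^0 = +1.
v=29: a=29^0·(≡27), b=29^-2·(≡6) mod 29; (27|29)=-1, (6|29)=+1; (−1)^{0·-2·14}·(-1)^-2·(+1)^0 = +1.
v=∞: -34086 < 0 and 9982 > 0  ⇒  (a,b)_∞ = +1.
v=13: a=13^1·(≡12), b=13^0·(≡2) mod 13; (12|13)=+1, (2|13)=-1; (−1)^{1·0·6}·(+1)^0·(-1)^1 = -1.
v=3: a=3^3·(≡2), b=3^6·(≡1) mod 3; (2|3)=-1, (1|3)=+1; (−1)^{3·6·1}·(-1)^6·(+1)^3 = +1.
Ram(-34086, 9982) = {2, 13}; no ℚ_2-point on the conic.

[2, 13]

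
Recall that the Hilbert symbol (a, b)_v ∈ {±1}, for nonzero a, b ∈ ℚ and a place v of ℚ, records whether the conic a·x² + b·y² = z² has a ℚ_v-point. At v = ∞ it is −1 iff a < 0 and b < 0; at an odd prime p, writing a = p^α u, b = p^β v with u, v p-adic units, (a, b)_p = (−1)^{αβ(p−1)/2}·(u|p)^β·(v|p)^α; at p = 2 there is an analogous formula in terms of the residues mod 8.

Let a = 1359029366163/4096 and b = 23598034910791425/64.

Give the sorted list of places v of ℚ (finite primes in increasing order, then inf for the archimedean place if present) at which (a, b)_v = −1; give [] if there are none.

Mod squares: a ≡ 987, b ≡ 57. Check v ∈ {∞, 2, 3, 5, 7, 19, 31, 47}.
v=5: a=5^0·(≡3), b=5^2·(≡3) mod 5; (3|5)=-1, (3|5)=-1; (−1)^{0·2·2}·(-1)^2·(-1)^0 = +1.
v=7: a=7^3·(≡4), b=7^4·(≡4) mod 7; (4|7)=+1, (4|7)=+1; (−1)^{3·4·3}·(+1)^4·(+1)^3 = +1.
v=3: a=3^5·(≡2), b=3^3·(≡1) mod 3; (2|3)=-1, (1|3)=+1; (−1)^{5·3·1}·(-1)^3·(+1)^5 = +1.
v=2: v_2(a)=-12, v_2(b)=-6; units ≡ 3, 1 (mod 8); ε·ε+αω+βω = 1·0+-12·0+-6·1 ≡ 0  ⇒  (a,b)_2 = +1.
v=∞: 987 > 0 and 57 > 0  ⇒  (a,b)_∞ = +1.
v=19: a=19^2·(≡2), b=19^3·(≡18) mod 19; (2|19)=-1, (18|19)=-1; (−1)^{2·3·9}·(-1)^3·(-1)^2 = -1.
v=47: a=47^1·(≡36), b=47^2·(≡30) mod 47; (36|47)=+1, (30|47)=-1; (−1)^{1·2·23}·(+1)^2·(-1)^1 = -1.
v=31: a=31^2·(≡6), b=31^2·(≡26) mod 31; (6|31)=-1, (26|31)=-1; (−1)^{2·2·15}·(-1)^2·(-1)^2 = +1.
Ram(987, 57) = {19, 47}; no ℚ_19-point on the conic.

[19, 47]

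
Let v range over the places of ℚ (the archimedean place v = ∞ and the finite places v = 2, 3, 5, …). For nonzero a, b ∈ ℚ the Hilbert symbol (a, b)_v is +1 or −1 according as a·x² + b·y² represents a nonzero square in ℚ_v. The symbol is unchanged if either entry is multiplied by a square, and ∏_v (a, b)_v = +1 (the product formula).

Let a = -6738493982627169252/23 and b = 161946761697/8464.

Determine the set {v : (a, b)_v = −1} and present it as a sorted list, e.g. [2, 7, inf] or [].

(a, b) ≡ (-88711, 2697) mod (ℚ^×)²; places V = {2, 3, 7, 19, 23, 29, 31, 41, ∞}.
(a,b)_3: α=8, u≡2; β=7, v≡2 (mod 3); (2|3)=-1, (2|3)=-1; sign (−1)^0·-1^7·-1^8 = -1.
(a,b)_23: α=-1, u≡7; β=-2, v≡13 (mod 23); (7|23)=-1, (13|23)=+1; sign (−1)^0·-1^-2·+1^-1 = +1.
(a,b)_41: α=2, u≡7; β=2, v≡36 (mod 41); (7|41)=-1, (36|41)=+1; sign (−1)^0·-1^2·+1^2 = +1.
(a,b)_31: α=2, u≡17; β=1, v≡25 (mod 31); (17|31)=-1, (25|31)=+1; sign (−1)^0·-1^1·+1^2 = -1.
(a,b)_19: α=1, u≡16; β=0, v≡18 (mod 19); (16|19)=+1, (18|19)=-1; sign (−1)^0·+1^0·-1^1 = -1.
(a,b)_7: α=3, u≡2; β=2, v≡2 (mod 7); (2|7)=+1, (2|7)=+1; sign (−1)^0·+1^2·+1^3 = +1.
(a,b)_∞: sgn(-88711)=−, sgn(2697)=+, so +1.
(a,b)_29: α=3, u≡14; β=1, v≡4 (mod 29); (14|29)=-1, (4|29)=+1; sign (−1)^0·-1^1·+1^3 = -1.
(a,b)_2: α=2, β=-4; u≡1, v≡1 (mod 8); ε(u)ε(v)=0·0, αω(v)=2·0, βω(u)=-4·0; sum ≡ 0  ⇒  +1.
|Ram(-88711, 2697)| = 4, even; anisotropic at {3, 19, 29, 31}.

[3, 19, 29, 31]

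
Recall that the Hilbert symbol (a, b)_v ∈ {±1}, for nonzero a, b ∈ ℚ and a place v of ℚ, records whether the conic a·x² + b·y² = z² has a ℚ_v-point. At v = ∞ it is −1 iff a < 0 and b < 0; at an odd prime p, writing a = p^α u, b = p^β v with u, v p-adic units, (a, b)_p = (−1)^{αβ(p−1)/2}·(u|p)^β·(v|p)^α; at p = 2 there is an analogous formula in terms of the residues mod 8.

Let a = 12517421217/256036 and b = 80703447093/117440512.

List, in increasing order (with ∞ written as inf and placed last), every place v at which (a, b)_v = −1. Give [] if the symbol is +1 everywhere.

[3, 7, 19, 43]

Mod squares: a ≡ 18753, b ≡ 806379. Check v ∈ {∞, 2, 3, 7, 11, 19, 23, 31, 43, 47}.
v=43: a=43^2·(≡3), b=43^1·(≡30) mod 43; (3|43)=-1, (30|43)=-1; (−1)^{2·1·21}·(-1)^1·(-1)^2 = -1.
v=3: a=3^1·(≡2), b=3^7·(≡2) mod 3; (2|3)=-1, (2|3)=-1; (−1)^{1·7·1}·(-1)^7·(-1)^1 = -1.
v=19: a=19^3·(≡15), b=19^1·(≡14) mod 19; (15|19)=-1, (14|19)=-1; (−1)^{3·1·9}·(-1)^1·(-1)^3 = -1.
v=2: v_2(a)=-2, v_2(b)=-24; units ≡ 1, 3 (mod 8); ε·ε+αω+βω = 0·1+-2·1+-24·0 ≡ 0  ⇒  (a,b)_2 = +1.
v=47: a=47^1·(≡41), b=47^1·(≡17) mod 47; (41|47)=-1, (17|47)=+1; (−1)^{1·1·23}·(-1)^1·(+1)^1 = +1.
v=31: a=31^0·(≡23), b=31^2·(≡9) mod 31; (23|31)=-1, (9|31)=+1; (−1)^{0·2·15}·(-1)^2·(+1)^0 = +1.
v=7: a=7^1·(≡5), b=7^-1·(≡3) mod 7; (5|7)=-1, (3|7)=-1; (−1)^{1·-1·3}·(-1)^-1·(-1)^1 = -1.
v=∞: 18753 > 0 and 806379 > 0  ⇒  (a,b)_∞ = +1.
v=23: a=23^-2·(≡2), b=23^0·(≡22) mod 23; (2|23)=+1, (22|23)=-1; (−1)^{-2·0·11}·(+1)^0·(-1)^-2 = +1.
v=11: a=11^-2·(≡1), b=11^0·(≡8) mod 11; (1|11)=+1, (8|11)=-1; (−1)^{-2·0·5}·(+1)^0·(-1)^-2 = +1.
|Ram(18753, 806379)| = 4, even; anisotropic at {3, 7, 19, 43}.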